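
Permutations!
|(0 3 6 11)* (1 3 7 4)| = |(0 7 4 1 3 6 11)| = 7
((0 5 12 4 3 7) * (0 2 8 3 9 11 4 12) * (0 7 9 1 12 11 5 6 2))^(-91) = (0 9 2 7 3 6 5 8)(1 12 11 4) = [9, 12, 7, 6, 1, 8, 5, 3, 0, 2, 10, 4, 11]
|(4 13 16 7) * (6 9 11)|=|(4 13 16 7)(6 9 11)|=12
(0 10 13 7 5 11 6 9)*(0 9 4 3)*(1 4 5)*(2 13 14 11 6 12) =(0 10 14 11 12 2 13 7 1 4 3)(5 6) =[10, 4, 13, 0, 3, 6, 5, 1, 8, 9, 14, 12, 2, 7, 11]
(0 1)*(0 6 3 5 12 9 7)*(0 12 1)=[0, 6, 2, 5, 4, 1, 3, 12, 8, 7, 10, 11, 9]=(1 6 3 5)(7 12 9)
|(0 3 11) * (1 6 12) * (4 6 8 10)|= 6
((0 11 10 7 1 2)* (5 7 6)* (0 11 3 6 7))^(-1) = (0 5 6 3)(1 7 10 11 2) = [5, 7, 1, 0, 4, 6, 3, 10, 8, 9, 11, 2]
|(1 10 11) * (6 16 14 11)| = 6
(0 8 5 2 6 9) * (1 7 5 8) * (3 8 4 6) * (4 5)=(0 1 7 4 6 9)(2 3 8 5)=[1, 7, 3, 8, 6, 2, 9, 4, 5, 0]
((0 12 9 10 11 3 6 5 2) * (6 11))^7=(12)(3 11)=[0, 1, 2, 11, 4, 5, 6, 7, 8, 9, 10, 3, 12]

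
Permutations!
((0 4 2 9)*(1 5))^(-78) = (0 2)(4 9) = [2, 1, 0, 3, 9, 5, 6, 7, 8, 4]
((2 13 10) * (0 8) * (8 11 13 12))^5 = [12, 1, 13, 3, 4, 5, 6, 7, 2, 9, 11, 8, 10, 0] = (0 12 10 11 8 2 13)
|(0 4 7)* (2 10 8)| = 3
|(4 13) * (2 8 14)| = |(2 8 14)(4 13)| = 6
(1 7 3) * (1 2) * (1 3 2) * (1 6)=[0, 7, 3, 6, 4, 5, 1, 2]=(1 7 2 3 6)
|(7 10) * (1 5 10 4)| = |(1 5 10 7 4)| = 5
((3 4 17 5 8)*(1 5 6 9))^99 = [0, 3, 2, 6, 9, 4, 5, 7, 17, 8, 10, 11, 12, 13, 14, 15, 16, 1] = (1 3 6 5 4 9 8 17)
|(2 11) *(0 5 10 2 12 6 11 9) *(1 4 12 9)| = 10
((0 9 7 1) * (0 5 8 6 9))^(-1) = (1 7 9 6 8 5) = [0, 7, 2, 3, 4, 1, 8, 9, 5, 6]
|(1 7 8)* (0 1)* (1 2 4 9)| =|(0 2 4 9 1 7 8)| =7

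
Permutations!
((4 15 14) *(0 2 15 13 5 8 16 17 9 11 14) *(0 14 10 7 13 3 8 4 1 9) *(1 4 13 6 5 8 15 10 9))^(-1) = [17, 1, 0, 4, 14, 6, 7, 10, 13, 11, 2, 9, 12, 5, 15, 3, 8, 16] = (0 17 16 8 13 5 6 7 10 2)(3 4 14 15)(9 11)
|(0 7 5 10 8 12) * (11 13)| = 6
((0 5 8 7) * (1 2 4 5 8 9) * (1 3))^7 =(0 8 7)(1 2 4 5 9 3) =[8, 2, 4, 1, 5, 9, 6, 0, 7, 3]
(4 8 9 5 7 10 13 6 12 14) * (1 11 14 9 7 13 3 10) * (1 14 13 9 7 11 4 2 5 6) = (1 4 8 11 13)(2 5 9 6 12 7 14)(3 10) = [0, 4, 5, 10, 8, 9, 12, 14, 11, 6, 3, 13, 7, 1, 2]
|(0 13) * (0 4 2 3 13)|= |(2 3 13 4)|= 4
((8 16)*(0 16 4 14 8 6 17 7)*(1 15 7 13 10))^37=[16, 15, 2, 3, 14, 5, 17, 0, 4, 9, 1, 11, 12, 10, 8, 7, 6, 13]=(0 16 6 17 13 10 1 15 7)(4 14 8)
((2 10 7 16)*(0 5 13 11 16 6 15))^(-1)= (0 15 6 7 10 2 16 11 13 5)= [15, 1, 16, 3, 4, 0, 7, 10, 8, 9, 2, 13, 12, 5, 14, 6, 11]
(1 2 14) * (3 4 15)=(1 2 14)(3 4 15)=[0, 2, 14, 4, 15, 5, 6, 7, 8, 9, 10, 11, 12, 13, 1, 3]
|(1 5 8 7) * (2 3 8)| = 6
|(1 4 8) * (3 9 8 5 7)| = 7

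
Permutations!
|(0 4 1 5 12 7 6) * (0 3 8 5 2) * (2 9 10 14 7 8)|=30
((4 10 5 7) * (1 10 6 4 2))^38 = (1 7 10 2 5) = [0, 7, 5, 3, 4, 1, 6, 10, 8, 9, 2]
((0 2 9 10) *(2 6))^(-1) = [10, 1, 6, 3, 4, 5, 0, 7, 8, 2, 9] = (0 10 9 2 6)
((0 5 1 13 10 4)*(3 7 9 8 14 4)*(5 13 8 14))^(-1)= (0 4 14 9 7 3 10 13)(1 5 8)= [4, 5, 2, 10, 14, 8, 6, 3, 1, 7, 13, 11, 12, 0, 9]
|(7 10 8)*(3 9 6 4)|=|(3 9 6 4)(7 10 8)|=12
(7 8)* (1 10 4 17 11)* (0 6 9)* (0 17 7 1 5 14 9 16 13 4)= (0 6 16 13 4 7 8 1 10)(5 14 9 17 11)= [6, 10, 2, 3, 7, 14, 16, 8, 1, 17, 0, 5, 12, 4, 9, 15, 13, 11]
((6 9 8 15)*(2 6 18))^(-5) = (2 6 9 8 15 18) = [0, 1, 6, 3, 4, 5, 9, 7, 15, 8, 10, 11, 12, 13, 14, 18, 16, 17, 2]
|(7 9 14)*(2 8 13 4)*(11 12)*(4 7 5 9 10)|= |(2 8 13 7 10 4)(5 9 14)(11 12)|= 6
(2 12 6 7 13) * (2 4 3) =(2 12 6 7 13 4 3) =[0, 1, 12, 2, 3, 5, 7, 13, 8, 9, 10, 11, 6, 4]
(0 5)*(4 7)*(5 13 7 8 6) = (0 13 7 4 8 6 5) = [13, 1, 2, 3, 8, 0, 5, 4, 6, 9, 10, 11, 12, 7]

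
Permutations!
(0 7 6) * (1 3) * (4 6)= (0 7 4 6)(1 3)= [7, 3, 2, 1, 6, 5, 0, 4]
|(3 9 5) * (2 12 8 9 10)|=|(2 12 8 9 5 3 10)|=7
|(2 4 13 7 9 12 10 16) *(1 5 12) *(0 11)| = |(0 11)(1 5 12 10 16 2 4 13 7 9)| = 10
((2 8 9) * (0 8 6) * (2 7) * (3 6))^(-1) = (0 6 3 2 7 9 8) = [6, 1, 7, 2, 4, 5, 3, 9, 0, 8]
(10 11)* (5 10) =(5 10 11) =[0, 1, 2, 3, 4, 10, 6, 7, 8, 9, 11, 5]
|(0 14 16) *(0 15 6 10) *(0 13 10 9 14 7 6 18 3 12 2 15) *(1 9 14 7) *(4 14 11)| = |(0 1 9 7 6 11 4 14 16)(2 15 18 3 12)(10 13)| = 90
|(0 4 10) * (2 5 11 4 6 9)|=|(0 6 9 2 5 11 4 10)|=8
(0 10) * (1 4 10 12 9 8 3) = [12, 4, 2, 1, 10, 5, 6, 7, 3, 8, 0, 11, 9] = (0 12 9 8 3 1 4 10)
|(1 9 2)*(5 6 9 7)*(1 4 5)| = |(1 7)(2 4 5 6 9)| = 10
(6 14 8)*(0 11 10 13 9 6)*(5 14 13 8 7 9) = (0 11 10 8)(5 14 7 9 6 13) = [11, 1, 2, 3, 4, 14, 13, 9, 0, 6, 8, 10, 12, 5, 7]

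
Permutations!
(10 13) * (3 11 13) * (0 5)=(0 5)(3 11 13 10)=[5, 1, 2, 11, 4, 0, 6, 7, 8, 9, 3, 13, 12, 10]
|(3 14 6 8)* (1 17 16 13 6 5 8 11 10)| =28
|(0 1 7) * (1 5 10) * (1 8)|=|(0 5 10 8 1 7)|=6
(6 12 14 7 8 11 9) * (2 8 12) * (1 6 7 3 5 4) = (1 6 2 8 11 9 7 12 14 3 5 4) = [0, 6, 8, 5, 1, 4, 2, 12, 11, 7, 10, 9, 14, 13, 3]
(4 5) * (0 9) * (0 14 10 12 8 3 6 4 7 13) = [9, 1, 2, 6, 5, 7, 4, 13, 3, 14, 12, 11, 8, 0, 10] = (0 9 14 10 12 8 3 6 4 5 7 13)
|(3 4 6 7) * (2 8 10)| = 12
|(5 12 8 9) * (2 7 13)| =|(2 7 13)(5 12 8 9)| =12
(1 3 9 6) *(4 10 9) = (1 3 4 10 9 6) = [0, 3, 2, 4, 10, 5, 1, 7, 8, 6, 9]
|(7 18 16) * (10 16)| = 4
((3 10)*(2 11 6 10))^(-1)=(2 3 10 6 11)=[0, 1, 3, 10, 4, 5, 11, 7, 8, 9, 6, 2]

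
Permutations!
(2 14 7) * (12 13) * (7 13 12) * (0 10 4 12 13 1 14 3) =[10, 14, 3, 0, 12, 5, 6, 2, 8, 9, 4, 11, 13, 7, 1] =(0 10 4 12 13 7 2 3)(1 14)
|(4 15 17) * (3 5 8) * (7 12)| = 6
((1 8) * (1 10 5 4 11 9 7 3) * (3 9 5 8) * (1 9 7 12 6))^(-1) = (1 6 12 9 3)(4 5 11)(8 10) = [0, 6, 2, 1, 5, 11, 12, 7, 10, 3, 8, 4, 9]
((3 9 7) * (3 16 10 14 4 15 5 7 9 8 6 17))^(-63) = (3 8 6 17) = [0, 1, 2, 8, 4, 5, 17, 7, 6, 9, 10, 11, 12, 13, 14, 15, 16, 3]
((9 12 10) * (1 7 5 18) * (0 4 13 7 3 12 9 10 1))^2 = (0 13 5)(1 12 3)(4 7 18) = [13, 12, 2, 1, 7, 0, 6, 18, 8, 9, 10, 11, 3, 5, 14, 15, 16, 17, 4]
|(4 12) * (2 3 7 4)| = |(2 3 7 4 12)| = 5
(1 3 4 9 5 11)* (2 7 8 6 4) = (1 3 2 7 8 6 4 9 5 11) = [0, 3, 7, 2, 9, 11, 4, 8, 6, 5, 10, 1]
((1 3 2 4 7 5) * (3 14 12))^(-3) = (1 4 12 5 2 14 7 3) = [0, 4, 14, 1, 12, 2, 6, 3, 8, 9, 10, 11, 5, 13, 7]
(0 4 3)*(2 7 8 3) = (0 4 2 7 8 3) = [4, 1, 7, 0, 2, 5, 6, 8, 3]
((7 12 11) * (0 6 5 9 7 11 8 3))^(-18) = [8, 1, 2, 12, 4, 0, 3, 5, 7, 6, 10, 11, 9] = (0 8 7 5)(3 12 9 6)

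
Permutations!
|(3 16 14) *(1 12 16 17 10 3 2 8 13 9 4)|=|(1 12 16 14 2 8 13 9 4)(3 17 10)|=9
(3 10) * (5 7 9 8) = (3 10)(5 7 9 8) = [0, 1, 2, 10, 4, 7, 6, 9, 5, 8, 3]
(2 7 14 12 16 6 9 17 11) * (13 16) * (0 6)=(0 6 9 17 11 2 7 14 12 13 16)=[6, 1, 7, 3, 4, 5, 9, 14, 8, 17, 10, 2, 13, 16, 12, 15, 0, 11]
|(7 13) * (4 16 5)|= |(4 16 5)(7 13)|= 6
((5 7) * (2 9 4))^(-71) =[0, 1, 9, 3, 2, 7, 6, 5, 8, 4] =(2 9 4)(5 7)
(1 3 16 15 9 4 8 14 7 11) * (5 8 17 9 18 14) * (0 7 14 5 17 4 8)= (0 7 11 1 3 16 15 18 5)(8 17 9)= [7, 3, 2, 16, 4, 0, 6, 11, 17, 8, 10, 1, 12, 13, 14, 18, 15, 9, 5]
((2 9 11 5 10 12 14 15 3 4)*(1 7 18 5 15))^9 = [0, 18, 15, 9, 11, 12, 6, 5, 8, 3, 14, 4, 1, 13, 7, 2, 16, 17, 10] = (1 18 10 14 7 5 12)(2 15)(3 9)(4 11)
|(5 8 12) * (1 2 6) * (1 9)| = |(1 2 6 9)(5 8 12)| = 12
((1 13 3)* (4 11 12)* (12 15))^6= (4 15)(11 12)= [0, 1, 2, 3, 15, 5, 6, 7, 8, 9, 10, 12, 11, 13, 14, 4]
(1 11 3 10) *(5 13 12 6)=[0, 11, 2, 10, 4, 13, 5, 7, 8, 9, 1, 3, 6, 12]=(1 11 3 10)(5 13 12 6)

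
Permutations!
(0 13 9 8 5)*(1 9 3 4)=(0 13 3 4 1 9 8 5)=[13, 9, 2, 4, 1, 0, 6, 7, 5, 8, 10, 11, 12, 3]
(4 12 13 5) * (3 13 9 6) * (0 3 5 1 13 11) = [3, 13, 2, 11, 12, 4, 5, 7, 8, 6, 10, 0, 9, 1] = (0 3 11)(1 13)(4 12 9 6 5)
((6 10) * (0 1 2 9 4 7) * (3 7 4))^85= [1, 2, 9, 7, 4, 5, 10, 0, 8, 3, 6]= (0 1 2 9 3 7)(6 10)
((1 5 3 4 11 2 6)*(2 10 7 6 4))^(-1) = (1 6 7 10 11 4 2 3 5) = [0, 6, 3, 5, 2, 1, 7, 10, 8, 9, 11, 4]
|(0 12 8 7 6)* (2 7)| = |(0 12 8 2 7 6)| = 6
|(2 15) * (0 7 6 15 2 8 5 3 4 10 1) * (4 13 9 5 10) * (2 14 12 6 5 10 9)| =14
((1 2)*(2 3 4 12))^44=[0, 2, 12, 1, 3, 5, 6, 7, 8, 9, 10, 11, 4]=(1 2 12 4 3)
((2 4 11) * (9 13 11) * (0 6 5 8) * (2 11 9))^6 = (13)(0 5)(6 8) = [5, 1, 2, 3, 4, 0, 8, 7, 6, 9, 10, 11, 12, 13]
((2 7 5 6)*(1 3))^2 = (2 5)(6 7) = [0, 1, 5, 3, 4, 2, 7, 6]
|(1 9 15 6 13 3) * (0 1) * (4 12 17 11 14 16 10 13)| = 14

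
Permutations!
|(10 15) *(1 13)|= |(1 13)(10 15)|= 2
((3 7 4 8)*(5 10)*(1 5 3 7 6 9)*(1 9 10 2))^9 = [0, 1, 2, 3, 4, 5, 6, 7, 8, 9, 10] = (10)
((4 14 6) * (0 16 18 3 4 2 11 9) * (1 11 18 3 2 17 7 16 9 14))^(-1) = (0 9)(1 4 3 16 7 17 6 14 11)(2 18) = [9, 4, 18, 16, 3, 5, 14, 17, 8, 0, 10, 1, 12, 13, 11, 15, 7, 6, 2]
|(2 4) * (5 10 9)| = 6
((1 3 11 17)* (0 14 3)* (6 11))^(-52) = [11, 6, 2, 1, 4, 5, 0, 7, 8, 9, 10, 14, 12, 13, 17, 15, 16, 3] = (0 11 14 17 3 1 6)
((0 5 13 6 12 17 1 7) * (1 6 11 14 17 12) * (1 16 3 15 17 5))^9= [0, 1, 2, 16, 4, 13, 17, 7, 8, 9, 10, 14, 12, 11, 5, 3, 6, 15]= (3 16 6 17 15)(5 13 11 14)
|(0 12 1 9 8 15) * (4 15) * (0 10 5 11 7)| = |(0 12 1 9 8 4 15 10 5 11 7)| = 11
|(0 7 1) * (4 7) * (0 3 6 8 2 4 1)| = |(0 1 3 6 8 2 4 7)| = 8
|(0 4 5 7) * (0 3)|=|(0 4 5 7 3)|=5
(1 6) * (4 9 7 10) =[0, 6, 2, 3, 9, 5, 1, 10, 8, 7, 4] =(1 6)(4 9 7 10)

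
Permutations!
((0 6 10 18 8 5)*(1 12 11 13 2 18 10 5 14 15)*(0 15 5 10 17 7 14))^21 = (0 5 2 17 12)(1 8 14 13 10)(6 15 18 7 11) = [5, 8, 17, 3, 4, 2, 15, 11, 14, 9, 1, 6, 0, 10, 13, 18, 16, 12, 7]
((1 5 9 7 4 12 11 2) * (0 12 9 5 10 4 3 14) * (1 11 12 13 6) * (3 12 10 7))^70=(0 7 9 13 12 3 6 10 14 1 4)=[7, 4, 2, 6, 0, 5, 10, 9, 8, 13, 14, 11, 3, 12, 1]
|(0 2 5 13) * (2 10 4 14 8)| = |(0 10 4 14 8 2 5 13)| = 8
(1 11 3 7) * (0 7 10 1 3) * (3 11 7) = (0 3 10 1 7 11) = [3, 7, 2, 10, 4, 5, 6, 11, 8, 9, 1, 0]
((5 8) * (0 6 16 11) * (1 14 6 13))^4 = (0 6 13 16 1 11 14) = [6, 11, 2, 3, 4, 5, 13, 7, 8, 9, 10, 14, 12, 16, 0, 15, 1]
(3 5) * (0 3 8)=(0 3 5 8)=[3, 1, 2, 5, 4, 8, 6, 7, 0]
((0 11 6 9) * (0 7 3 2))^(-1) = (0 2 3 7 9 6 11) = [2, 1, 3, 7, 4, 5, 11, 9, 8, 6, 10, 0]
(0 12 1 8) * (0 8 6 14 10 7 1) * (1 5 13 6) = (0 12)(5 13 6 14 10 7) = [12, 1, 2, 3, 4, 13, 14, 5, 8, 9, 7, 11, 0, 6, 10]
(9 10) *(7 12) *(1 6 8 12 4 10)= (1 6 8 12 7 4 10 9)= [0, 6, 2, 3, 10, 5, 8, 4, 12, 1, 9, 11, 7]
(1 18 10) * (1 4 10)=(1 18)(4 10)=[0, 18, 2, 3, 10, 5, 6, 7, 8, 9, 4, 11, 12, 13, 14, 15, 16, 17, 1]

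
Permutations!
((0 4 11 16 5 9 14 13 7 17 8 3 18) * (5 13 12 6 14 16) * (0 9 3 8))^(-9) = (0 11 3 9 13 17 4 5 18 16 7) = [11, 1, 2, 9, 5, 18, 6, 0, 8, 13, 10, 3, 12, 17, 14, 15, 7, 4, 16]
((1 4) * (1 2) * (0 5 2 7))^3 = (0 1)(2 7)(4 5) = [1, 0, 7, 3, 5, 4, 6, 2]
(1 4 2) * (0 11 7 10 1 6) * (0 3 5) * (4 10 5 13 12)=(0 11 7 5)(1 10)(2 6 3 13 12 4)=[11, 10, 6, 13, 2, 0, 3, 5, 8, 9, 1, 7, 4, 12]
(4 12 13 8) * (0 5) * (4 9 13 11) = [5, 1, 2, 3, 12, 0, 6, 7, 9, 13, 10, 4, 11, 8] = (0 5)(4 12 11)(8 9 13)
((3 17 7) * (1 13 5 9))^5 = (1 13 5 9)(3 7 17) = [0, 13, 2, 7, 4, 9, 6, 17, 8, 1, 10, 11, 12, 5, 14, 15, 16, 3]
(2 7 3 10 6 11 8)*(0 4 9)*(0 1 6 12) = (0 4 9 1 6 11 8 2 7 3 10 12) = [4, 6, 7, 10, 9, 5, 11, 3, 2, 1, 12, 8, 0]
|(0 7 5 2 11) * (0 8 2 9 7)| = 3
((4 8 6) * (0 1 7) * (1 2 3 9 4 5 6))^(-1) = (0 7 1 8 4 9 3 2)(5 6) = [7, 8, 0, 2, 9, 6, 5, 1, 4, 3]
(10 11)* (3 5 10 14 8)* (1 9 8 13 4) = (1 9 8 3 5 10 11 14 13 4) = [0, 9, 2, 5, 1, 10, 6, 7, 3, 8, 11, 14, 12, 4, 13]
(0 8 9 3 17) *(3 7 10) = (0 8 9 7 10 3 17) = [8, 1, 2, 17, 4, 5, 6, 10, 9, 7, 3, 11, 12, 13, 14, 15, 16, 0]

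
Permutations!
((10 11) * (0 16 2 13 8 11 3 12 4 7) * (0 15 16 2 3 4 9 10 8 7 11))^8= (0 9 7 11 3 2 10 15 8 12 13 4 16)= [9, 1, 10, 2, 16, 5, 6, 11, 12, 7, 15, 3, 13, 4, 14, 8, 0]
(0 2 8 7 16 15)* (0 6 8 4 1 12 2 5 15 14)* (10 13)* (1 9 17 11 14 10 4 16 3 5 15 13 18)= [15, 12, 16, 5, 9, 13, 8, 3, 7, 17, 18, 14, 2, 4, 0, 6, 10, 11, 1]= (0 15 6 8 7 3 5 13 4 9 17 11 14)(1 12 2 16 10 18)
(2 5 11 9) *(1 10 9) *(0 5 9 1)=(0 5 11)(1 10)(2 9)=[5, 10, 9, 3, 4, 11, 6, 7, 8, 2, 1, 0]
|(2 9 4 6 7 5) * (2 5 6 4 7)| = |(2 9 7 6)| = 4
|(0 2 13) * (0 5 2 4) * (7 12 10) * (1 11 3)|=|(0 4)(1 11 3)(2 13 5)(7 12 10)|=6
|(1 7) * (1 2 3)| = |(1 7 2 3)| = 4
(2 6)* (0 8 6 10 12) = [8, 1, 10, 3, 4, 5, 2, 7, 6, 9, 12, 11, 0] = (0 8 6 2 10 12)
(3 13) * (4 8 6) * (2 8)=(2 8 6 4)(3 13)=[0, 1, 8, 13, 2, 5, 4, 7, 6, 9, 10, 11, 12, 3]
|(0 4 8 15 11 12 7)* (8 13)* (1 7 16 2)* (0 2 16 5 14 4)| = |(16)(1 7 2)(4 13 8 15 11 12 5 14)| = 24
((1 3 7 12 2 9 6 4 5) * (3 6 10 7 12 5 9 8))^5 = (1 7 9 6 5 10 4)(2 8 3 12) = [0, 7, 8, 12, 1, 10, 5, 9, 3, 6, 4, 11, 2]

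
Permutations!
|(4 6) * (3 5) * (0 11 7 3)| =10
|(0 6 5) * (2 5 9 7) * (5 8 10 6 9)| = |(0 9 7 2 8 10 6 5)| = 8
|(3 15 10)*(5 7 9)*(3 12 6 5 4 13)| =|(3 15 10 12 6 5 7 9 4 13)| =10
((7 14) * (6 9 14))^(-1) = (6 7 14 9) = [0, 1, 2, 3, 4, 5, 7, 14, 8, 6, 10, 11, 12, 13, 9]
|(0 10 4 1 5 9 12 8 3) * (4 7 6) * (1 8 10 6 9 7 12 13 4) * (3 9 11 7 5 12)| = |(0 6 1 12 10 3)(4 8 9 13)(7 11)| = 12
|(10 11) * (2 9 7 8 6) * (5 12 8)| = |(2 9 7 5 12 8 6)(10 11)| = 14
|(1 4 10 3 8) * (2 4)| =6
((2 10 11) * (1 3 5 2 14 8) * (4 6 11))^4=(1 10 14 5 6)(2 11 3 4 8)=[0, 10, 11, 4, 8, 6, 1, 7, 2, 9, 14, 3, 12, 13, 5]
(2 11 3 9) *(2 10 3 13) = (2 11 13)(3 9 10) = [0, 1, 11, 9, 4, 5, 6, 7, 8, 10, 3, 13, 12, 2]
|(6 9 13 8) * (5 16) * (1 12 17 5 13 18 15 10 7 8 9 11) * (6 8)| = 13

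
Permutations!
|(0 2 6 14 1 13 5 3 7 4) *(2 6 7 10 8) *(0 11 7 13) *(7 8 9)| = 20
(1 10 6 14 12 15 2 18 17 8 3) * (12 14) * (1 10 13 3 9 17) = [0, 13, 18, 10, 4, 5, 12, 7, 9, 17, 6, 11, 15, 3, 14, 2, 16, 8, 1] = (1 13 3 10 6 12 15 2 18)(8 9 17)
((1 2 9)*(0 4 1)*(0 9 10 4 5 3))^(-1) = [3, 4, 1, 5, 10, 0, 6, 7, 8, 9, 2] = (0 3 5)(1 4 10 2)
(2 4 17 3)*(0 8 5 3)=[8, 1, 4, 2, 17, 3, 6, 7, 5, 9, 10, 11, 12, 13, 14, 15, 16, 0]=(0 8 5 3 2 4 17)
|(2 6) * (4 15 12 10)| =|(2 6)(4 15 12 10)| =4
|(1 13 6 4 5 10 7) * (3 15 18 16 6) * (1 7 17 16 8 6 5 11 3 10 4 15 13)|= |(3 13 10 17 16 5 4 11)(6 15 18 8)|= 8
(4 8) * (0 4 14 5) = (0 4 8 14 5) = [4, 1, 2, 3, 8, 0, 6, 7, 14, 9, 10, 11, 12, 13, 5]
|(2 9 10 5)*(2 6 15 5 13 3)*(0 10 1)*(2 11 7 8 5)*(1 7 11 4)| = 42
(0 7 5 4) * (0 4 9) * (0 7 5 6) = (0 5 9 7 6) = [5, 1, 2, 3, 4, 9, 0, 6, 8, 7]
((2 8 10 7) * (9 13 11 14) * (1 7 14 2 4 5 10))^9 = (1 2 13 14 5 7 8 11 9 10 4) = [0, 2, 13, 3, 1, 7, 6, 8, 11, 10, 4, 9, 12, 14, 5]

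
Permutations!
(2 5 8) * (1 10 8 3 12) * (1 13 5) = (1 10 8 2)(3 12 13 5) = [0, 10, 1, 12, 4, 3, 6, 7, 2, 9, 8, 11, 13, 5]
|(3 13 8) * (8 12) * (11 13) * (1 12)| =|(1 12 8 3 11 13)| =6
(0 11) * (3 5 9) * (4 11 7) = [7, 1, 2, 5, 11, 9, 6, 4, 8, 3, 10, 0] = (0 7 4 11)(3 5 9)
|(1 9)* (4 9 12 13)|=|(1 12 13 4 9)|=5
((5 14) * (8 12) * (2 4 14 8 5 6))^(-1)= (2 6 14 4)(5 12 8)= [0, 1, 6, 3, 2, 12, 14, 7, 5, 9, 10, 11, 8, 13, 4]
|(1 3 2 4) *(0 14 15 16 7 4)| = 9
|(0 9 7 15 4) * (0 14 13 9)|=|(4 14 13 9 7 15)|=6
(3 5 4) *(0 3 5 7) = (0 3 7)(4 5) = [3, 1, 2, 7, 5, 4, 6, 0]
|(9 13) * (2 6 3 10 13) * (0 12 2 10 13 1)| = 9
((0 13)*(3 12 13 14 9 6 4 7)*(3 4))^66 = (0 6 13 9 12 14 3) = [6, 1, 2, 0, 4, 5, 13, 7, 8, 12, 10, 11, 14, 9, 3]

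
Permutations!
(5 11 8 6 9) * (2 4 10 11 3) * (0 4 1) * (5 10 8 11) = (11)(0 4 8 6 9 10 5 3 2 1) = [4, 0, 1, 2, 8, 3, 9, 7, 6, 10, 5, 11]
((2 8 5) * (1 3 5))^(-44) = (1 3 5 2 8) = [0, 3, 8, 5, 4, 2, 6, 7, 1]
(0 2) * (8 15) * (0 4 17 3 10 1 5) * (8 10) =[2, 5, 4, 8, 17, 0, 6, 7, 15, 9, 1, 11, 12, 13, 14, 10, 16, 3] =(0 2 4 17 3 8 15 10 1 5)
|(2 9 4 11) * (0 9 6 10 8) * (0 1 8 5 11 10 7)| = 18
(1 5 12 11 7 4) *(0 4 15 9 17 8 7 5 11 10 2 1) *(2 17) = (0 4)(1 11 5 12 10 17 8 7 15 9 2) = [4, 11, 1, 3, 0, 12, 6, 15, 7, 2, 17, 5, 10, 13, 14, 9, 16, 8]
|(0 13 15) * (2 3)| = 6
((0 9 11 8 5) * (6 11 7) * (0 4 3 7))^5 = (0 9)(3 5 11 7 4 8 6) = [9, 1, 2, 5, 8, 11, 3, 4, 6, 0, 10, 7]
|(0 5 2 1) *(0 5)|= |(1 5 2)|= 3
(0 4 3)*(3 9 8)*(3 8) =(0 4 9 3) =[4, 1, 2, 0, 9, 5, 6, 7, 8, 3]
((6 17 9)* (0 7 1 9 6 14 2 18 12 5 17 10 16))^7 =(0 12 7 5 1 17 9 6 14 10 2 16 18) =[12, 17, 16, 3, 4, 1, 14, 5, 8, 6, 2, 11, 7, 13, 10, 15, 18, 9, 0]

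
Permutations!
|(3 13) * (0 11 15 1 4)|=10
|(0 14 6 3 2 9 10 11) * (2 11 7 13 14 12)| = 11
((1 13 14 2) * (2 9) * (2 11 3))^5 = (1 3 9 13 2 11 14) = [0, 3, 11, 9, 4, 5, 6, 7, 8, 13, 10, 14, 12, 2, 1]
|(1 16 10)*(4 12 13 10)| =|(1 16 4 12 13 10)| =6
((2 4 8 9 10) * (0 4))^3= (0 9)(2 8)(4 10)= [9, 1, 8, 3, 10, 5, 6, 7, 2, 0, 4]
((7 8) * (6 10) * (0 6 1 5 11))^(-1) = (0 11 5 1 10 6)(7 8) = [11, 10, 2, 3, 4, 1, 0, 8, 7, 9, 6, 5]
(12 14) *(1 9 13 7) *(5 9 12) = [0, 12, 2, 3, 4, 9, 6, 1, 8, 13, 10, 11, 14, 7, 5] = (1 12 14 5 9 13 7)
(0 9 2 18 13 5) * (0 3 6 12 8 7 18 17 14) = (0 9 2 17 14)(3 6 12 8 7 18 13 5) = [9, 1, 17, 6, 4, 3, 12, 18, 7, 2, 10, 11, 8, 5, 0, 15, 16, 14, 13]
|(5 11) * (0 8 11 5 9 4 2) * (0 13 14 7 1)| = 10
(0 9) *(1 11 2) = [9, 11, 1, 3, 4, 5, 6, 7, 8, 0, 10, 2] = (0 9)(1 11 2)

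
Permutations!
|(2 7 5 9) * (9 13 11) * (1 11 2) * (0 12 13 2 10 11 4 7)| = 11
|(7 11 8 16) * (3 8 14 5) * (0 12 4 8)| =10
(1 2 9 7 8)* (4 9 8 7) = (1 2 8)(4 9) = [0, 2, 8, 3, 9, 5, 6, 7, 1, 4]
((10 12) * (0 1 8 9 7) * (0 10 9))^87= (7 9 12 10)= [0, 1, 2, 3, 4, 5, 6, 9, 8, 12, 7, 11, 10]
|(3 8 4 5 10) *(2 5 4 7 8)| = 4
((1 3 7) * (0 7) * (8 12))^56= [0, 1, 2, 3, 4, 5, 6, 7, 8, 9, 10, 11, 12]= (12)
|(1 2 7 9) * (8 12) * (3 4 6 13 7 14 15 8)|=12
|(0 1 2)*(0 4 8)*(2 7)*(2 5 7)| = 10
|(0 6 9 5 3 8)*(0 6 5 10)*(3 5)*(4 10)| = |(0 3 8 6 9 4 10)| = 7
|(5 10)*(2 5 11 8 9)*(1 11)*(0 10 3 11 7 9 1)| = 8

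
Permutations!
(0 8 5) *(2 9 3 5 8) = (0 2 9 3 5) = [2, 1, 9, 5, 4, 0, 6, 7, 8, 3]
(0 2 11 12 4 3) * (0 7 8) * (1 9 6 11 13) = [2, 9, 13, 7, 3, 5, 11, 8, 0, 6, 10, 12, 4, 1] = (0 2 13 1 9 6 11 12 4 3 7 8)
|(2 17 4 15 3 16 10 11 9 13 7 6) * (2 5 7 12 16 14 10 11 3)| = 60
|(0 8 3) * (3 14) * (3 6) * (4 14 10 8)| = 10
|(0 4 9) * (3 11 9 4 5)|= 5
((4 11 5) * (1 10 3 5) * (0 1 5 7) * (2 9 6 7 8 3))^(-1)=[7, 0, 10, 8, 5, 11, 9, 6, 3, 2, 1, 4]=(0 7 6 9 2 10 1)(3 8)(4 5 11)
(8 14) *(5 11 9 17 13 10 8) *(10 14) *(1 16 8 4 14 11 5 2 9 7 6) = (1 16 8 10 4 14 2 9 17 13 11 7 6) = [0, 16, 9, 3, 14, 5, 1, 6, 10, 17, 4, 7, 12, 11, 2, 15, 8, 13]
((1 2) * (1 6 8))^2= [0, 6, 8, 3, 4, 5, 1, 7, 2]= (1 6)(2 8)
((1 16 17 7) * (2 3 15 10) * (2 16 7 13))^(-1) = [0, 7, 13, 2, 4, 5, 6, 1, 8, 9, 15, 11, 12, 17, 14, 3, 10, 16] = (1 7)(2 13 17 16 10 15 3)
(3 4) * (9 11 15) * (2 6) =(2 6)(3 4)(9 11 15) =[0, 1, 6, 4, 3, 5, 2, 7, 8, 11, 10, 15, 12, 13, 14, 9]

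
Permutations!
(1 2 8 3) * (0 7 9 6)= (0 7 9 6)(1 2 8 3)= [7, 2, 8, 1, 4, 5, 0, 9, 3, 6]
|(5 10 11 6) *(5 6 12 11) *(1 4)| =2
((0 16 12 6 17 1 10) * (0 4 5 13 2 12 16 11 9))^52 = (0 11 9)(1 6 2 5 10 17 12 13 4) = [11, 6, 5, 3, 1, 10, 2, 7, 8, 0, 17, 9, 13, 4, 14, 15, 16, 12]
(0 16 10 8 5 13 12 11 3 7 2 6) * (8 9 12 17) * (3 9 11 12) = (0 16 10 11 9 3 7 2 6)(5 13 17 8) = [16, 1, 6, 7, 4, 13, 0, 2, 5, 3, 11, 9, 12, 17, 14, 15, 10, 8]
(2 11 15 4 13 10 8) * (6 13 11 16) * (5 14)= (2 16 6 13 10 8)(4 11 15)(5 14)= [0, 1, 16, 3, 11, 14, 13, 7, 2, 9, 8, 15, 12, 10, 5, 4, 6]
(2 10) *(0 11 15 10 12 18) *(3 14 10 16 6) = [11, 1, 12, 14, 4, 5, 3, 7, 8, 9, 2, 15, 18, 13, 10, 16, 6, 17, 0] = (0 11 15 16 6 3 14 10 2 12 18)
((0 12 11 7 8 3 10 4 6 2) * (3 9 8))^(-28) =[2, 1, 6, 7, 10, 5, 4, 11, 8, 9, 3, 12, 0] =(0 2 6 4 10 3 7 11 12)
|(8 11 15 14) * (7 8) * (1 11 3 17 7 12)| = |(1 11 15 14 12)(3 17 7 8)| = 20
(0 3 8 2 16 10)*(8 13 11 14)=(0 3 13 11 14 8 2 16 10)=[3, 1, 16, 13, 4, 5, 6, 7, 2, 9, 0, 14, 12, 11, 8, 15, 10]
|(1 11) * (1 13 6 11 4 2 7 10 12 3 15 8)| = |(1 4 2 7 10 12 3 15 8)(6 11 13)| = 9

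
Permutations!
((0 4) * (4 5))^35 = (0 4 5) = [4, 1, 2, 3, 5, 0]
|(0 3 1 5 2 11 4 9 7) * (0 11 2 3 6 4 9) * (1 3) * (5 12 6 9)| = 9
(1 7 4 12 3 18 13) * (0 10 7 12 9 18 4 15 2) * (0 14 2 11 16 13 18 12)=(18)(0 10 7 15 11 16 13 1)(2 14)(3 4 9 12)=[10, 0, 14, 4, 9, 5, 6, 15, 8, 12, 7, 16, 3, 1, 2, 11, 13, 17, 18]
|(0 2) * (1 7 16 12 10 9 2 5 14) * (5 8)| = |(0 8 5 14 1 7 16 12 10 9 2)| = 11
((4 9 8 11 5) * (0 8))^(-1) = (0 9 4 5 11 8) = [9, 1, 2, 3, 5, 11, 6, 7, 0, 4, 10, 8]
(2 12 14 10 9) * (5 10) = [0, 1, 12, 3, 4, 10, 6, 7, 8, 2, 9, 11, 14, 13, 5] = (2 12 14 5 10 9)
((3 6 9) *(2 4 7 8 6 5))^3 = (2 8 3 4 6 5 7 9) = [0, 1, 8, 4, 6, 7, 5, 9, 3, 2]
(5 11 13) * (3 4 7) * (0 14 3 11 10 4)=(0 14 3)(4 7 11 13 5 10)=[14, 1, 2, 0, 7, 10, 6, 11, 8, 9, 4, 13, 12, 5, 3]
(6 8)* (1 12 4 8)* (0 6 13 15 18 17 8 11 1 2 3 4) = (0 6 2 3 4 11 1 12)(8 13 15 18 17) = [6, 12, 3, 4, 11, 5, 2, 7, 13, 9, 10, 1, 0, 15, 14, 18, 16, 8, 17]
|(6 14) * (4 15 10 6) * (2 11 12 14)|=|(2 11 12 14 4 15 10 6)|=8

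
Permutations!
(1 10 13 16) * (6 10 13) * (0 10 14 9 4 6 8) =[10, 13, 2, 3, 6, 5, 14, 7, 0, 4, 8, 11, 12, 16, 9, 15, 1] =(0 10 8)(1 13 16)(4 6 14 9)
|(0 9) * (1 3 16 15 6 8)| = |(0 9)(1 3 16 15 6 8)| = 6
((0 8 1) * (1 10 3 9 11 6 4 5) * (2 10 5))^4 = [0, 1, 11, 4, 9, 5, 3, 7, 8, 2, 6, 10] = (2 11 10 6 3 4 9)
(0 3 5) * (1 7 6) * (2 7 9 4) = (0 3 5)(1 9 4 2 7 6) = [3, 9, 7, 5, 2, 0, 1, 6, 8, 4]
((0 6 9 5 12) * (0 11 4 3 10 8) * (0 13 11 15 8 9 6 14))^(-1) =(0 14)(3 4 11 13 8 15 12 5 9 10) =[14, 1, 2, 4, 11, 9, 6, 7, 15, 10, 3, 13, 5, 8, 0, 12]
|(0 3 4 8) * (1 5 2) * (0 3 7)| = 6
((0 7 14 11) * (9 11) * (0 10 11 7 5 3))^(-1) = (0 3 5)(7 9 14)(10 11) = [3, 1, 2, 5, 4, 0, 6, 9, 8, 14, 11, 10, 12, 13, 7]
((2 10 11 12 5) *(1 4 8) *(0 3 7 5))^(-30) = (0 7 2 11)(3 5 10 12) = [7, 1, 11, 5, 4, 10, 6, 2, 8, 9, 12, 0, 3]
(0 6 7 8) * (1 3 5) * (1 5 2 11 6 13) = (0 13 1 3 2 11 6 7 8) = [13, 3, 11, 2, 4, 5, 7, 8, 0, 9, 10, 6, 12, 1]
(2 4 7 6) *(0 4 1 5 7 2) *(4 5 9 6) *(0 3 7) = (0 5)(1 9 6 3 7 4 2) = [5, 9, 1, 7, 2, 0, 3, 4, 8, 6]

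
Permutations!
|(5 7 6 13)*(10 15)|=4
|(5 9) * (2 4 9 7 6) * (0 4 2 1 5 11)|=4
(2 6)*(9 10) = (2 6)(9 10) = [0, 1, 6, 3, 4, 5, 2, 7, 8, 10, 9]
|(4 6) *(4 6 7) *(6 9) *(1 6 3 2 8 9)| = |(1 6)(2 8 9 3)(4 7)| = 4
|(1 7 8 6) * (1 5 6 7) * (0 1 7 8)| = 6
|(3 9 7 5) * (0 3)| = 5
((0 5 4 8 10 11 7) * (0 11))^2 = (11)(0 4 10 5 8) = [4, 1, 2, 3, 10, 8, 6, 7, 0, 9, 5, 11]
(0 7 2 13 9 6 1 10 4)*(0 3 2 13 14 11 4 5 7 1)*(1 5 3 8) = (0 5 7 13 9 6)(1 10 3 2 14 11 4 8) = [5, 10, 14, 2, 8, 7, 0, 13, 1, 6, 3, 4, 12, 9, 11]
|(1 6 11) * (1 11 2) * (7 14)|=6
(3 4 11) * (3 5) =(3 4 11 5) =[0, 1, 2, 4, 11, 3, 6, 7, 8, 9, 10, 5]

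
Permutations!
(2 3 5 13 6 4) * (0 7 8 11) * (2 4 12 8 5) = (0 7 5 13 6 12 8 11)(2 3) = [7, 1, 3, 2, 4, 13, 12, 5, 11, 9, 10, 0, 8, 6]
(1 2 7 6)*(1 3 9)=(1 2 7 6 3 9)=[0, 2, 7, 9, 4, 5, 3, 6, 8, 1]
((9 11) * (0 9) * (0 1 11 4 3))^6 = [4, 1, 2, 9, 0, 5, 6, 7, 8, 3, 10, 11] = (11)(0 4)(3 9)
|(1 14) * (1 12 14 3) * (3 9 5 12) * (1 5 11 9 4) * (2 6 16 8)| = |(1 4)(2 6 16 8)(3 5 12 14)(9 11)| = 4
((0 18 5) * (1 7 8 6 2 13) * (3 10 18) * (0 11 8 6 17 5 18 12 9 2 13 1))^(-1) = [13, 2, 9, 0, 4, 17, 7, 1, 11, 12, 3, 5, 10, 6, 14, 15, 16, 8, 18] = (18)(0 13 6 7 1 2 9 12 10 3)(5 17 8 11)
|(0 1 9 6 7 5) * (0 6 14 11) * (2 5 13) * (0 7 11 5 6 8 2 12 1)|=11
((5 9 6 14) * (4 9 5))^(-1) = [0, 1, 2, 3, 14, 5, 9, 7, 8, 4, 10, 11, 12, 13, 6] = (4 14 6 9)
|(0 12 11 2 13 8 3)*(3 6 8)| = 6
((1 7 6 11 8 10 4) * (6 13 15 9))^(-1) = (1 4 10 8 11 6 9 15 13 7) = [0, 4, 2, 3, 10, 5, 9, 1, 11, 15, 8, 6, 12, 7, 14, 13]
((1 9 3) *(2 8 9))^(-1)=(1 3 9 8 2)=[0, 3, 1, 9, 4, 5, 6, 7, 2, 8]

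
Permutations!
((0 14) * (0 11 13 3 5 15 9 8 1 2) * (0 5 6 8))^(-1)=(0 9 15 5 2 1 8 6 3 13 11 14)=[9, 8, 1, 13, 4, 2, 3, 7, 6, 15, 10, 14, 12, 11, 0, 5]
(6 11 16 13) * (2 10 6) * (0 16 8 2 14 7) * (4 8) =(0 16 13 14 7)(2 10 6 11 4 8) =[16, 1, 10, 3, 8, 5, 11, 0, 2, 9, 6, 4, 12, 14, 7, 15, 13]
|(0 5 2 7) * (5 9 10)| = |(0 9 10 5 2 7)| = 6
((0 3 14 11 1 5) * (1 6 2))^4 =(0 6)(1 14)(2 3)(5 11) =[6, 14, 3, 2, 4, 11, 0, 7, 8, 9, 10, 5, 12, 13, 1]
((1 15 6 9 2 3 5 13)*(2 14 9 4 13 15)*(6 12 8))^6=[0, 8, 6, 4, 15, 13, 5, 7, 3, 9, 10, 11, 2, 12, 14, 1]=(1 8 3 4 15)(2 6 5 13 12)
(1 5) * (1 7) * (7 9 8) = [0, 5, 2, 3, 4, 9, 6, 1, 7, 8] = (1 5 9 8 7)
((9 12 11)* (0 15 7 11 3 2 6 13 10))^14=[11, 1, 10, 13, 4, 5, 0, 12, 8, 2, 7, 3, 6, 15, 14, 9]=(0 11 3 13 15 9 2 10 7 12 6)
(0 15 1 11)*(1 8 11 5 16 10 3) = (0 15 8 11)(1 5 16 10 3) = [15, 5, 2, 1, 4, 16, 6, 7, 11, 9, 3, 0, 12, 13, 14, 8, 10]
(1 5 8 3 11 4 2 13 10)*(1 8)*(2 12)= (1 5)(2 13 10 8 3 11 4 12)= [0, 5, 13, 11, 12, 1, 6, 7, 3, 9, 8, 4, 2, 10]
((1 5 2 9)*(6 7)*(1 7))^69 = (1 9)(2 6)(5 7) = [0, 9, 6, 3, 4, 7, 2, 5, 8, 1]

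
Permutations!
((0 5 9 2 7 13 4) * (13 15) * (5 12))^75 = (0 9 15)(2 13 12)(4 5 7) = [9, 1, 13, 3, 5, 7, 6, 4, 8, 15, 10, 11, 2, 12, 14, 0]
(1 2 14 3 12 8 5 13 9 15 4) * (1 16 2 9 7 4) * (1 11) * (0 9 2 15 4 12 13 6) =[9, 2, 14, 13, 16, 6, 0, 12, 5, 4, 10, 1, 8, 7, 3, 11, 15] =(0 9 4 16 15 11 1 2 14 3 13 7 12 8 5 6)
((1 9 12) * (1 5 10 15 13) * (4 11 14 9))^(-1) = (1 13 15 10 5 12 9 14 11 4) = [0, 13, 2, 3, 1, 12, 6, 7, 8, 14, 5, 4, 9, 15, 11, 10]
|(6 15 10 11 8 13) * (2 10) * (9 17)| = 14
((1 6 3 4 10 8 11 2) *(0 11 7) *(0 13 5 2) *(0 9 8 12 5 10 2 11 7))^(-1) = (0 8 9 11 5 12 10 13 7)(1 2 4 3 6) = [8, 2, 4, 6, 3, 12, 1, 0, 9, 11, 13, 5, 10, 7]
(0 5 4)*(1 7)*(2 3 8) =(0 5 4)(1 7)(2 3 8) =[5, 7, 3, 8, 0, 4, 6, 1, 2]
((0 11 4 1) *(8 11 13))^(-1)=(0 1 4 11 8 13)=[1, 4, 2, 3, 11, 5, 6, 7, 13, 9, 10, 8, 12, 0]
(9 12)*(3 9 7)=(3 9 12 7)=[0, 1, 2, 9, 4, 5, 6, 3, 8, 12, 10, 11, 7]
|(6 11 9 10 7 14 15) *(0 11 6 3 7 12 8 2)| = |(0 11 9 10 12 8 2)(3 7 14 15)| = 28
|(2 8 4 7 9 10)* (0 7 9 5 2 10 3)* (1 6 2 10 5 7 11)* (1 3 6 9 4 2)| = |(0 11 3)(1 9 6)(2 8)(5 10)| = 6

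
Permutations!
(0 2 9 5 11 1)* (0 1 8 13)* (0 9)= [2, 1, 0, 3, 4, 11, 6, 7, 13, 5, 10, 8, 12, 9]= (0 2)(5 11 8 13 9)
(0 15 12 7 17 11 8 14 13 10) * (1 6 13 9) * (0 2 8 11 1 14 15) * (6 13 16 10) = (1 13 6 16 10 2 8 15 12 7 17)(9 14) = [0, 13, 8, 3, 4, 5, 16, 17, 15, 14, 2, 11, 7, 6, 9, 12, 10, 1]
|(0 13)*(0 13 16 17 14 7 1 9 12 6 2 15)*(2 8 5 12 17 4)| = 20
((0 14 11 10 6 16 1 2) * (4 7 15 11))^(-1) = (0 2 1 16 6 10 11 15 7 4 14) = [2, 16, 1, 3, 14, 5, 10, 4, 8, 9, 11, 15, 12, 13, 0, 7, 6]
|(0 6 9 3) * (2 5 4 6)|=|(0 2 5 4 6 9 3)|=7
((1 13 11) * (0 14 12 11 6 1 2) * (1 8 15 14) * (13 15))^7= (15)(6 8 13)= [0, 1, 2, 3, 4, 5, 8, 7, 13, 9, 10, 11, 12, 6, 14, 15]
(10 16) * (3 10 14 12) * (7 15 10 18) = (3 18 7 15 10 16 14 12) = [0, 1, 2, 18, 4, 5, 6, 15, 8, 9, 16, 11, 3, 13, 12, 10, 14, 17, 7]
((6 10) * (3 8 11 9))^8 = (11) = [0, 1, 2, 3, 4, 5, 6, 7, 8, 9, 10, 11]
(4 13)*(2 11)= (2 11)(4 13)= [0, 1, 11, 3, 13, 5, 6, 7, 8, 9, 10, 2, 12, 4]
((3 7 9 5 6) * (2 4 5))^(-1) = [0, 1, 9, 6, 2, 4, 5, 3, 8, 7] = (2 9 7 3 6 5 4)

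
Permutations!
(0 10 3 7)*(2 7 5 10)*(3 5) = (0 2 7)(5 10) = [2, 1, 7, 3, 4, 10, 6, 0, 8, 9, 5]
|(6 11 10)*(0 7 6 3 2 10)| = 12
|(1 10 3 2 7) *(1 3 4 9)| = 12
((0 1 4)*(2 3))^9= (4)(2 3)= [0, 1, 3, 2, 4]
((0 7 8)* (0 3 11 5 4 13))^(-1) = [13, 1, 2, 8, 5, 11, 6, 0, 7, 9, 10, 3, 12, 4] = (0 13 4 5 11 3 8 7)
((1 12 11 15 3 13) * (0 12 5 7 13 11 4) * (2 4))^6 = (15)(0 2)(1 7)(4 12)(5 13) = [2, 7, 0, 3, 12, 13, 6, 1, 8, 9, 10, 11, 4, 5, 14, 15]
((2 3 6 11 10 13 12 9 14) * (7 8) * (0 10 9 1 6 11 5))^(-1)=(0 5 6 1 12 13 10)(2 14 9 11 3)(7 8)=[5, 12, 14, 2, 4, 6, 1, 8, 7, 11, 0, 3, 13, 10, 9]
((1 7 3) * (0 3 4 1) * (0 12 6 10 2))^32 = (0 12 10)(1 4 7)(2 3 6) = [12, 4, 3, 6, 7, 5, 2, 1, 8, 9, 0, 11, 10]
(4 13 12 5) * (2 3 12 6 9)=[0, 1, 3, 12, 13, 4, 9, 7, 8, 2, 10, 11, 5, 6]=(2 3 12 5 4 13 6 9)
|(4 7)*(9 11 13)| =6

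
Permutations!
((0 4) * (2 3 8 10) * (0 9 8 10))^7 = (0 8 9 4)(2 3 10) = [8, 1, 3, 10, 0, 5, 6, 7, 9, 4, 2]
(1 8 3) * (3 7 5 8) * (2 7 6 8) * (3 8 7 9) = (1 8 6 7 5 2 9 3) = [0, 8, 9, 1, 4, 2, 7, 5, 6, 3]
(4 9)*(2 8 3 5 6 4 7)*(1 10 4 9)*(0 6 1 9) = (0 6)(1 10 4 9 7 2 8 3 5) = [6, 10, 8, 5, 9, 1, 0, 2, 3, 7, 4]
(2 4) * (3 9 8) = (2 4)(3 9 8) = [0, 1, 4, 9, 2, 5, 6, 7, 3, 8]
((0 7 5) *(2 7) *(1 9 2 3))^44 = (0 1 2 5 3 9 7) = [1, 2, 5, 9, 4, 3, 6, 0, 8, 7]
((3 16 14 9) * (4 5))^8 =[0, 1, 2, 3, 4, 5, 6, 7, 8, 9, 10, 11, 12, 13, 14, 15, 16] =(16)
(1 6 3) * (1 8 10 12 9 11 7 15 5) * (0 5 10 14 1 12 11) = [5, 6, 2, 8, 4, 12, 3, 15, 14, 0, 11, 7, 9, 13, 1, 10] = (0 5 12 9)(1 6 3 8 14)(7 15 10 11)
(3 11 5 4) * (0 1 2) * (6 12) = (0 1 2)(3 11 5 4)(6 12) = [1, 2, 0, 11, 3, 4, 12, 7, 8, 9, 10, 5, 6]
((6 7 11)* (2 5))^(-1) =(2 5)(6 11 7) =[0, 1, 5, 3, 4, 2, 11, 6, 8, 9, 10, 7]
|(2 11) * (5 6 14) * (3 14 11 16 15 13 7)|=10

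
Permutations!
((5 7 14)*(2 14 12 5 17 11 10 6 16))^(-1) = (2 16 6 10 11 17 14)(5 12 7) = [0, 1, 16, 3, 4, 12, 10, 5, 8, 9, 11, 17, 7, 13, 2, 15, 6, 14]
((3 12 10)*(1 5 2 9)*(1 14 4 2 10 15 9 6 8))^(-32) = (1 12 4)(2 5 15)(3 14 8)(6 10 9) = [0, 12, 5, 14, 1, 15, 10, 7, 3, 6, 9, 11, 4, 13, 8, 2]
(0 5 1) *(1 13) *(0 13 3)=(0 5 3)(1 13)=[5, 13, 2, 0, 4, 3, 6, 7, 8, 9, 10, 11, 12, 1]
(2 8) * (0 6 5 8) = [6, 1, 0, 3, 4, 8, 5, 7, 2] = (0 6 5 8 2)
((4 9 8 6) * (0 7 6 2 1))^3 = (0 4 2 7 9 1 6 8) = [4, 6, 7, 3, 2, 5, 8, 9, 0, 1]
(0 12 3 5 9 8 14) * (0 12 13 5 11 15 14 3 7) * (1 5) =(0 13 1 5 9 8 3 11 15 14 12 7) =[13, 5, 2, 11, 4, 9, 6, 0, 3, 8, 10, 15, 7, 1, 12, 14]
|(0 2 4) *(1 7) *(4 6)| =|(0 2 6 4)(1 7)| =4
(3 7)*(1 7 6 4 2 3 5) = (1 7 5)(2 3 6 4) = [0, 7, 3, 6, 2, 1, 4, 5]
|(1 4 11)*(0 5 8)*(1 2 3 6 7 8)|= |(0 5 1 4 11 2 3 6 7 8)|= 10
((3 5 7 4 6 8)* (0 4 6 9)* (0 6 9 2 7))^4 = (0 9 5 7 3 2 8 4 6) = [9, 1, 8, 2, 6, 7, 0, 3, 4, 5]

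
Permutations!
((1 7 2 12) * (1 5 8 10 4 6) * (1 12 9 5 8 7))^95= [0, 1, 7, 3, 4, 9, 6, 5, 8, 2, 10, 11, 12]= (12)(2 7 5 9)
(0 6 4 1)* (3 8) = [6, 0, 2, 8, 1, 5, 4, 7, 3] = (0 6 4 1)(3 8)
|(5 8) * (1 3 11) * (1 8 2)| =|(1 3 11 8 5 2)| =6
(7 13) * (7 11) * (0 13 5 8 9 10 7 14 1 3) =(0 13 11 14 1 3)(5 8 9 10 7) =[13, 3, 2, 0, 4, 8, 6, 5, 9, 10, 7, 14, 12, 11, 1]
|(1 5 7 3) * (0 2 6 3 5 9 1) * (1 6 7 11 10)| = 10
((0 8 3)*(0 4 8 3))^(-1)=(0 8 4 3)=[8, 1, 2, 0, 3, 5, 6, 7, 4]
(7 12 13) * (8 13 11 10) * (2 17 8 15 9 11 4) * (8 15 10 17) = (2 8 13 7 12 4)(9 11 17 15) = [0, 1, 8, 3, 2, 5, 6, 12, 13, 11, 10, 17, 4, 7, 14, 9, 16, 15]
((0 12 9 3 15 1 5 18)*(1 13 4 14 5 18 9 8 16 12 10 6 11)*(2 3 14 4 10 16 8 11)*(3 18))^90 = (0 15)(1 2)(3 18)(6 11)(10 12)(13 16) = [15, 2, 1, 18, 4, 5, 11, 7, 8, 9, 12, 6, 10, 16, 14, 0, 13, 17, 3]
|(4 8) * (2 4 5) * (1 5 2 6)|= 3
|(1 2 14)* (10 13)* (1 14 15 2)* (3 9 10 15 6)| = |(2 6 3 9 10 13 15)| = 7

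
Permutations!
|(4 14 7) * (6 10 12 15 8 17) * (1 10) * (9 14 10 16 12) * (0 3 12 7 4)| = |(0 3 12 15 8 17 6 1 16 7)(4 10 9 14)| = 20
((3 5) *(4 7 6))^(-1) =[0, 1, 2, 5, 6, 3, 7, 4] =(3 5)(4 6 7)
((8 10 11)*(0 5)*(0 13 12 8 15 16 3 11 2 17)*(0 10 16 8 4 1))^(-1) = (0 1 4 12 13 5)(2 10 17)(3 16 8 15 11) = [1, 4, 10, 16, 12, 0, 6, 7, 15, 9, 17, 3, 13, 5, 14, 11, 8, 2]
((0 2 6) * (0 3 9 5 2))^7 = (2 3 5 6 9) = [0, 1, 3, 5, 4, 6, 9, 7, 8, 2]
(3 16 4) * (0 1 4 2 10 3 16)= [1, 4, 10, 0, 16, 5, 6, 7, 8, 9, 3, 11, 12, 13, 14, 15, 2]= (0 1 4 16 2 10 3)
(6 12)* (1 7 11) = (1 7 11)(6 12) = [0, 7, 2, 3, 4, 5, 12, 11, 8, 9, 10, 1, 6]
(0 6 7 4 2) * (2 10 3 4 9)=(0 6 7 9 2)(3 4 10)=[6, 1, 0, 4, 10, 5, 7, 9, 8, 2, 3]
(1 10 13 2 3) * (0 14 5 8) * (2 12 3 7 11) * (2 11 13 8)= (0 14 5 2 7 13 12 3 1 10 8)= [14, 10, 7, 1, 4, 2, 6, 13, 0, 9, 8, 11, 3, 12, 5]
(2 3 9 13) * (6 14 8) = (2 3 9 13)(6 14 8) = [0, 1, 3, 9, 4, 5, 14, 7, 6, 13, 10, 11, 12, 2, 8]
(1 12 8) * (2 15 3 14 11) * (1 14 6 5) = (1 12 8 14 11 2 15 3 6 5) = [0, 12, 15, 6, 4, 1, 5, 7, 14, 9, 10, 2, 8, 13, 11, 3]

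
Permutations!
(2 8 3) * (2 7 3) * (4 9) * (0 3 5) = (0 3 7 5)(2 8)(4 9) = [3, 1, 8, 7, 9, 0, 6, 5, 2, 4]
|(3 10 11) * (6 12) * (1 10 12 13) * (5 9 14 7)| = 28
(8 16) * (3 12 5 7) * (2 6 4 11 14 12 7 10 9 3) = (2 6 4 11 14 12 5 10 9 3 7)(8 16) = [0, 1, 6, 7, 11, 10, 4, 2, 16, 3, 9, 14, 5, 13, 12, 15, 8]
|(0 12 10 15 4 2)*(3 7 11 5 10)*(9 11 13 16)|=|(0 12 3 7 13 16 9 11 5 10 15 4 2)|=13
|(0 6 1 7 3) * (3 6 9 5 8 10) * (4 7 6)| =6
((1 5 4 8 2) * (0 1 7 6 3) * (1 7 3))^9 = [0, 1, 2, 3, 4, 5, 6, 7, 8] = (8)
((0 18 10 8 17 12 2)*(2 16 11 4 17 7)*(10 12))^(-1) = [2, 1, 7, 3, 11, 5, 6, 8, 10, 9, 17, 16, 18, 13, 14, 15, 12, 4, 0] = (0 2 7 8 10 17 4 11 16 12 18)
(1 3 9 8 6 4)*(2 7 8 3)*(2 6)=(1 6 4)(2 7 8)(3 9)=[0, 6, 7, 9, 1, 5, 4, 8, 2, 3]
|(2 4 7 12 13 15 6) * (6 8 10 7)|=|(2 4 6)(7 12 13 15 8 10)|=6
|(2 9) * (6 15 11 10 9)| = |(2 6 15 11 10 9)| = 6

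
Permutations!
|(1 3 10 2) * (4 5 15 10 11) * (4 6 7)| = |(1 3 11 6 7 4 5 15 10 2)| = 10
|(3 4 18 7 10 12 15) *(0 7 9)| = |(0 7 10 12 15 3 4 18 9)| = 9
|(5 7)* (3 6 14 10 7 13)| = |(3 6 14 10 7 5 13)| = 7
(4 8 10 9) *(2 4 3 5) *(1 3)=(1 3 5 2 4 8 10 9)=[0, 3, 4, 5, 8, 2, 6, 7, 10, 1, 9]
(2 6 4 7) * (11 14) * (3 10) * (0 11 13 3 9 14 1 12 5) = (0 11 1 12 5)(2 6 4 7)(3 10 9 14 13) = [11, 12, 6, 10, 7, 0, 4, 2, 8, 14, 9, 1, 5, 3, 13]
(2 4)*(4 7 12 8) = (2 7 12 8 4) = [0, 1, 7, 3, 2, 5, 6, 12, 4, 9, 10, 11, 8]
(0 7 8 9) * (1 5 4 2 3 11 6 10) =[7, 5, 3, 11, 2, 4, 10, 8, 9, 0, 1, 6] =(0 7 8 9)(1 5 4 2 3 11 6 10)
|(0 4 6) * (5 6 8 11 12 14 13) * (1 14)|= 10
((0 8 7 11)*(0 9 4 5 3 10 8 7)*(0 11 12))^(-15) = (12)(3 5 4 9 11 8 10) = [0, 1, 2, 5, 9, 4, 6, 7, 10, 11, 3, 8, 12]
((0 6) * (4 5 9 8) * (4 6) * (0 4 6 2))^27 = (0 2 8 9 5 4 6) = [2, 1, 8, 3, 6, 4, 0, 7, 9, 5]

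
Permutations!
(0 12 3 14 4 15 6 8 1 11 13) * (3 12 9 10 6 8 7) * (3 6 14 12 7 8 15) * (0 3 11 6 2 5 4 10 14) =(15)(0 9 14 10)(1 6 8)(2 5 4 11 13 3 12 7) =[9, 6, 5, 12, 11, 4, 8, 2, 1, 14, 0, 13, 7, 3, 10, 15]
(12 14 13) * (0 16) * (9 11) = (0 16)(9 11)(12 14 13) = [16, 1, 2, 3, 4, 5, 6, 7, 8, 11, 10, 9, 14, 12, 13, 15, 0]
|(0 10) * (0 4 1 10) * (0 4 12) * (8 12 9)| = |(0 4 1 10 9 8 12)| = 7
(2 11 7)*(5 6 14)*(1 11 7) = (1 11)(2 7)(5 6 14) = [0, 11, 7, 3, 4, 6, 14, 2, 8, 9, 10, 1, 12, 13, 5]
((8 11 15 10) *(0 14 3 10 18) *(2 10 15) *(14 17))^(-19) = (0 18 15 3 14 17)(2 10 8 11) = [18, 1, 10, 14, 4, 5, 6, 7, 11, 9, 8, 2, 12, 13, 17, 3, 16, 0, 15]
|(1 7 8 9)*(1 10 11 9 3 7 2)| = 6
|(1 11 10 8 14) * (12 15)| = |(1 11 10 8 14)(12 15)| = 10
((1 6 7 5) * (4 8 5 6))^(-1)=(1 5 8 4)(6 7)=[0, 5, 2, 3, 1, 8, 7, 6, 4]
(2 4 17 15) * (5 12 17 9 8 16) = [0, 1, 4, 3, 9, 12, 6, 7, 16, 8, 10, 11, 17, 13, 14, 2, 5, 15] = (2 4 9 8 16 5 12 17 15)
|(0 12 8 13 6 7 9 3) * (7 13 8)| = 10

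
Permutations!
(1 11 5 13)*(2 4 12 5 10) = [0, 11, 4, 3, 12, 13, 6, 7, 8, 9, 2, 10, 5, 1] = (1 11 10 2 4 12 5 13)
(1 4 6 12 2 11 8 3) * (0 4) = (0 4 6 12 2 11 8 3 1) = [4, 0, 11, 1, 6, 5, 12, 7, 3, 9, 10, 8, 2]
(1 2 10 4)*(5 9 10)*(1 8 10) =(1 2 5 9)(4 8 10) =[0, 2, 5, 3, 8, 9, 6, 7, 10, 1, 4]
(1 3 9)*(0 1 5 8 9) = (0 1 3)(5 8 9) = [1, 3, 2, 0, 4, 8, 6, 7, 9, 5]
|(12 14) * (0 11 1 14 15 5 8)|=8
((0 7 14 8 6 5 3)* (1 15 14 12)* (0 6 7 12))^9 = (0 1 14 7 12 15 8) = [1, 14, 2, 3, 4, 5, 6, 12, 0, 9, 10, 11, 15, 13, 7, 8]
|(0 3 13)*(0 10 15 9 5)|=|(0 3 13 10 15 9 5)|=7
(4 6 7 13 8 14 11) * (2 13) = [0, 1, 13, 3, 6, 5, 7, 2, 14, 9, 10, 4, 12, 8, 11] = (2 13 8 14 11 4 6 7)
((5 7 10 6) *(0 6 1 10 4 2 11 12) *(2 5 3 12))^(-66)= [3, 1, 2, 0, 4, 5, 12, 7, 8, 9, 10, 11, 6]= (0 3)(6 12)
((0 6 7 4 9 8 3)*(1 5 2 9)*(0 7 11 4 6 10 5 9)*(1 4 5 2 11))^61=(0 10 2)(1 9 8 3 7 6)(5 11)=[10, 9, 0, 7, 4, 11, 1, 6, 3, 8, 2, 5]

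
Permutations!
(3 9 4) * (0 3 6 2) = (0 3 9 4 6 2) = [3, 1, 0, 9, 6, 5, 2, 7, 8, 4]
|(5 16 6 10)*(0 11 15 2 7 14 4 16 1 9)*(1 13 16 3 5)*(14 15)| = 12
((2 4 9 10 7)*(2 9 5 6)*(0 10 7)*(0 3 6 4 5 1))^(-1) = (0 1 4 5 2 6 3 10)(7 9) = [1, 4, 6, 10, 5, 2, 3, 9, 8, 7, 0]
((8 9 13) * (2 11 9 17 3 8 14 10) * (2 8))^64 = (2 11 9 13 14 10 8 17 3) = [0, 1, 11, 2, 4, 5, 6, 7, 17, 13, 8, 9, 12, 14, 10, 15, 16, 3]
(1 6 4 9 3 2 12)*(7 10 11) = (1 6 4 9 3 2 12)(7 10 11) = [0, 6, 12, 2, 9, 5, 4, 10, 8, 3, 11, 7, 1]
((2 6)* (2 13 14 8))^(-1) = (2 8 14 13 6) = [0, 1, 8, 3, 4, 5, 2, 7, 14, 9, 10, 11, 12, 6, 13]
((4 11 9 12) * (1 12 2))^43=(1 12 4 11 9 2)=[0, 12, 1, 3, 11, 5, 6, 7, 8, 2, 10, 9, 4]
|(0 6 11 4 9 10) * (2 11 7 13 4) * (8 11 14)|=|(0 6 7 13 4 9 10)(2 14 8 11)|=28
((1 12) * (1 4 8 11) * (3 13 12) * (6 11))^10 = (1 13 4 6)(3 12 8 11) = [0, 13, 2, 12, 6, 5, 1, 7, 11, 9, 10, 3, 8, 4]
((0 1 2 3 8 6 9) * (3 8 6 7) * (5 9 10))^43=(0 8 6 9 2 3 5 1 7 10)=[8, 7, 3, 5, 4, 1, 9, 10, 6, 2, 0]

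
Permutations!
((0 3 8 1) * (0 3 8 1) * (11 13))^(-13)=[8, 3, 2, 1, 4, 5, 6, 7, 0, 9, 10, 13, 12, 11]=(0 8)(1 3)(11 13)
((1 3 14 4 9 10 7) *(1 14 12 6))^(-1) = [0, 6, 2, 1, 14, 5, 12, 10, 8, 4, 9, 11, 3, 13, 7] = (1 6 12 3)(4 14 7 10 9)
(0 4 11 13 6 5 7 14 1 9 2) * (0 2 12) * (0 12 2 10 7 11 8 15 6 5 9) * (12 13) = (0 4 8 15 6 9 2 10 7 14 1)(5 11 12 13) = [4, 0, 10, 3, 8, 11, 9, 14, 15, 2, 7, 12, 13, 5, 1, 6]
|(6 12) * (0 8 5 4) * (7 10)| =|(0 8 5 4)(6 12)(7 10)| =4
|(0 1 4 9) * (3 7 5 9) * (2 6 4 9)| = 6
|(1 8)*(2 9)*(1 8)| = |(2 9)| = 2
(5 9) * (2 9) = (2 9 5) = [0, 1, 9, 3, 4, 2, 6, 7, 8, 5]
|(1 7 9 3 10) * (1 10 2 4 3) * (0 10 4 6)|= 6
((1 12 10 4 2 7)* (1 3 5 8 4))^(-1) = [0, 10, 4, 7, 8, 3, 6, 2, 5, 9, 12, 11, 1] = (1 10 12)(2 4 8 5 3 7)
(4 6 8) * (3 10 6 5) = [0, 1, 2, 10, 5, 3, 8, 7, 4, 9, 6] = (3 10 6 8 4 5)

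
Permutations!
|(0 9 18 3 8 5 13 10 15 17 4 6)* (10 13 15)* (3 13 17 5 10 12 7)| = 70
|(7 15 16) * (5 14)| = 6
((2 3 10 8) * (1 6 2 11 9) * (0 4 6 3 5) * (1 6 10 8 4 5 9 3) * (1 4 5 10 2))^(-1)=(0 5 10)(1 6 9 2 4)(3 11 8)=[5, 6, 4, 11, 1, 10, 9, 7, 3, 2, 0, 8]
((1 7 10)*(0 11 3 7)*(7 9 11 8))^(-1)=(0 1 10 7 8)(3 11 9)=[1, 10, 2, 11, 4, 5, 6, 8, 0, 3, 7, 9]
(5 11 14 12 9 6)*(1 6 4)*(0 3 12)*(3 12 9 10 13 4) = (0 12 10 13 4 1 6 5 11 14)(3 9) = [12, 6, 2, 9, 1, 11, 5, 7, 8, 3, 13, 14, 10, 4, 0]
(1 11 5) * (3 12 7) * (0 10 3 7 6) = (0 10 3 12 6)(1 11 5) = [10, 11, 2, 12, 4, 1, 0, 7, 8, 9, 3, 5, 6]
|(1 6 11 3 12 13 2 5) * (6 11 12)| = 8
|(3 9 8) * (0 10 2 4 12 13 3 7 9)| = |(0 10 2 4 12 13 3)(7 9 8)| = 21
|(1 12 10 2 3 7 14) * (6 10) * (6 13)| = 9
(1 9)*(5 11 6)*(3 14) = (1 9)(3 14)(5 11 6) = [0, 9, 2, 14, 4, 11, 5, 7, 8, 1, 10, 6, 12, 13, 3]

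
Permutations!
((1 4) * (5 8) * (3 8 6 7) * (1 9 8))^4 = (1 5)(3 8)(4 6)(7 9) = [0, 5, 2, 8, 6, 1, 4, 9, 3, 7]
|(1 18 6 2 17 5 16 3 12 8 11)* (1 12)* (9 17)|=9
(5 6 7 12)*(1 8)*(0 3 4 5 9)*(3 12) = (0 12 9)(1 8)(3 4 5 6 7) = [12, 8, 2, 4, 5, 6, 7, 3, 1, 0, 10, 11, 9]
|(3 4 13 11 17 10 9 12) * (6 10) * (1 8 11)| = 11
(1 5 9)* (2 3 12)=(1 5 9)(2 3 12)=[0, 5, 3, 12, 4, 9, 6, 7, 8, 1, 10, 11, 2]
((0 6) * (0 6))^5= (6)= [0, 1, 2, 3, 4, 5, 6]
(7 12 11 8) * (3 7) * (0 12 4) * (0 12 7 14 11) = (0 7 4 12)(3 14 11 8) = [7, 1, 2, 14, 12, 5, 6, 4, 3, 9, 10, 8, 0, 13, 11]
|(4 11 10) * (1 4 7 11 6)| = 3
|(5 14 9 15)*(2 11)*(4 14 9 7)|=|(2 11)(4 14 7)(5 9 15)|=6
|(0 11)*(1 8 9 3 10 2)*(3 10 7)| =|(0 11)(1 8 9 10 2)(3 7)| =10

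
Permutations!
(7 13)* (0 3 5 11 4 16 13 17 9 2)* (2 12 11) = (0 3 5 2)(4 16 13 7 17 9 12 11) = [3, 1, 0, 5, 16, 2, 6, 17, 8, 12, 10, 4, 11, 7, 14, 15, 13, 9]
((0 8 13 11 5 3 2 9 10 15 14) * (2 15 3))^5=(0 2 14 5 15 11 3 13 10 8 9)=[2, 1, 14, 13, 4, 15, 6, 7, 9, 0, 8, 3, 12, 10, 5, 11]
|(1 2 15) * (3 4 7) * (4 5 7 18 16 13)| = 12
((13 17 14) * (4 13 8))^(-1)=(4 8 14 17 13)=[0, 1, 2, 3, 8, 5, 6, 7, 14, 9, 10, 11, 12, 4, 17, 15, 16, 13]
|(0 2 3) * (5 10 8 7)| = |(0 2 3)(5 10 8 7)| = 12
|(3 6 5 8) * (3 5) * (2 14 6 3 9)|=|(2 14 6 9)(5 8)|=4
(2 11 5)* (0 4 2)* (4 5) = (0 5)(2 11 4) = [5, 1, 11, 3, 2, 0, 6, 7, 8, 9, 10, 4]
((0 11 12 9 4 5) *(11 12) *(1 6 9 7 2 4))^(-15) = [2, 1, 0, 3, 12, 7, 6, 5, 8, 9, 10, 11, 4] = (0 2)(4 12)(5 7)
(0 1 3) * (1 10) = [10, 3, 2, 0, 4, 5, 6, 7, 8, 9, 1] = (0 10 1 3)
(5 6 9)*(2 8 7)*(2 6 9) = (2 8 7 6)(5 9) = [0, 1, 8, 3, 4, 9, 2, 6, 7, 5]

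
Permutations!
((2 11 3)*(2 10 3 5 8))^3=(2 8 5 11)(3 10)=[0, 1, 8, 10, 4, 11, 6, 7, 5, 9, 3, 2]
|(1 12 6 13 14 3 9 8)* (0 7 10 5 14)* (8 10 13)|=60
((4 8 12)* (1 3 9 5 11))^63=(12)(1 5 3 11 9)=[0, 5, 2, 11, 4, 3, 6, 7, 8, 1, 10, 9, 12]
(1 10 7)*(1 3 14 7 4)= (1 10 4)(3 14 7)= [0, 10, 2, 14, 1, 5, 6, 3, 8, 9, 4, 11, 12, 13, 7]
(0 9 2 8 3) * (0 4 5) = (0 9 2 8 3 4 5) = [9, 1, 8, 4, 5, 0, 6, 7, 3, 2]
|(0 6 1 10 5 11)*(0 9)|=|(0 6 1 10 5 11 9)|=7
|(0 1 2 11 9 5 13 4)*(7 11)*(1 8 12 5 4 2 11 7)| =10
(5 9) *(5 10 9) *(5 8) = (5 8)(9 10) = [0, 1, 2, 3, 4, 8, 6, 7, 5, 10, 9]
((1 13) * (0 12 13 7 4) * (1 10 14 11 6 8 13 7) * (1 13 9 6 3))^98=[7, 10, 2, 13, 12, 5, 9, 0, 6, 8, 11, 1, 4, 14, 3]=(0 7)(1 10 11)(3 13 14)(4 12)(6 9 8)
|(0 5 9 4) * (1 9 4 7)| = |(0 5 4)(1 9 7)| = 3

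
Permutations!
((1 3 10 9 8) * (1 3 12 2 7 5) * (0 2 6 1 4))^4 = (0 4 5 7 2)(1 12 6) = [4, 12, 0, 3, 5, 7, 1, 2, 8, 9, 10, 11, 6]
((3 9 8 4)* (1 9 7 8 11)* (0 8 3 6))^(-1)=(0 6 4 8)(1 11 9)(3 7)=[6, 11, 2, 7, 8, 5, 4, 3, 0, 1, 10, 9]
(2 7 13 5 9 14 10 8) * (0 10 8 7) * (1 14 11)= (0 10 7 13 5 9 11 1 14 8 2)= [10, 14, 0, 3, 4, 9, 6, 13, 2, 11, 7, 1, 12, 5, 8]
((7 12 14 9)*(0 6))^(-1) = [6, 1, 2, 3, 4, 5, 0, 9, 8, 14, 10, 11, 7, 13, 12] = (0 6)(7 9 14 12)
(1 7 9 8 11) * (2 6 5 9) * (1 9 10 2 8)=(1 7 8 11 9)(2 6 5 10)=[0, 7, 6, 3, 4, 10, 5, 8, 11, 1, 2, 9]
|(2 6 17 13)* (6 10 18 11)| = 7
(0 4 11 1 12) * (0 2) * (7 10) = (0 4 11 1 12 2)(7 10) = [4, 12, 0, 3, 11, 5, 6, 10, 8, 9, 7, 1, 2]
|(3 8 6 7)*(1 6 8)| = |(8)(1 6 7 3)| = 4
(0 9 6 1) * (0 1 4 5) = (0 9 6 4 5) = [9, 1, 2, 3, 5, 0, 4, 7, 8, 6]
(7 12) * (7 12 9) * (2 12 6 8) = [0, 1, 12, 3, 4, 5, 8, 9, 2, 7, 10, 11, 6] = (2 12 6 8)(7 9)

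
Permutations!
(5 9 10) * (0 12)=(0 12)(5 9 10)=[12, 1, 2, 3, 4, 9, 6, 7, 8, 10, 5, 11, 0]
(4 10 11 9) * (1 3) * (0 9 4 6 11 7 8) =(0 9 6 11 4 10 7 8)(1 3) =[9, 3, 2, 1, 10, 5, 11, 8, 0, 6, 7, 4]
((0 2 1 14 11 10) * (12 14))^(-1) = (0 10 11 14 12 1 2) = [10, 2, 0, 3, 4, 5, 6, 7, 8, 9, 11, 14, 1, 13, 12]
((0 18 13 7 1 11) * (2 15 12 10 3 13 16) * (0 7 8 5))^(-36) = (0 13 12 16 5 3 15 18 8 10 2) = [13, 1, 0, 15, 4, 3, 6, 7, 10, 9, 2, 11, 16, 12, 14, 18, 5, 17, 8]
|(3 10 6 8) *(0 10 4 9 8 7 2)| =20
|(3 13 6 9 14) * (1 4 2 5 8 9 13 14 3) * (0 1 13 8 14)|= |(0 1 4 2 5 14 13 6 8 9 3)|= 11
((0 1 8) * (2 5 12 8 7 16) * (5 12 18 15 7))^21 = [1, 5, 12, 3, 4, 18, 6, 16, 0, 9, 10, 11, 8, 13, 14, 7, 2, 17, 15] = (0 1 5 18 15 7 16 2 12 8)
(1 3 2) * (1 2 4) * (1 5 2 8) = (1 3 4 5 2 8) = [0, 3, 8, 4, 5, 2, 6, 7, 1]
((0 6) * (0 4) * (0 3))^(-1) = (0 3 4 6) = [3, 1, 2, 4, 6, 5, 0]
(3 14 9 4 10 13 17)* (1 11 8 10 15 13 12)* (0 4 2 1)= (0 4 15 13 17 3 14 9 2 1 11 8 10 12)= [4, 11, 1, 14, 15, 5, 6, 7, 10, 2, 12, 8, 0, 17, 9, 13, 16, 3]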